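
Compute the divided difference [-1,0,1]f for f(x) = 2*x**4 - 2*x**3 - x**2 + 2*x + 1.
1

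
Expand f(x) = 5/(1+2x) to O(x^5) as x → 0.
5 - 10*x + 20*x**2 - 40*x**3 + 80*x**4 + O(x**5)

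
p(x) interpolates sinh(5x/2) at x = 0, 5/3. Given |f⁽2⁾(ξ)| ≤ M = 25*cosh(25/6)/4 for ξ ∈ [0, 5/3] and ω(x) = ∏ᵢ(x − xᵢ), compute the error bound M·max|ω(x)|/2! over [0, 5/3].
625*cosh(25/6)/288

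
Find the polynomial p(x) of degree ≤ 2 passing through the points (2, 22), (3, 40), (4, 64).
3*x**2 + 3*x + 4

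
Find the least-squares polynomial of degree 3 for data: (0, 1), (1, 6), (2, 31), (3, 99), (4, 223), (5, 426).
68/63 + (-47/378)x + (14/9)x² + (167/54)x³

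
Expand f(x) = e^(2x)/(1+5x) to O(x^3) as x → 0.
1 - 3*x + 17*x**2 + O(x**3)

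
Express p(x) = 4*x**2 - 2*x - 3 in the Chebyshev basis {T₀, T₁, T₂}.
-T₀ + (-2)T₁ + (2)T₂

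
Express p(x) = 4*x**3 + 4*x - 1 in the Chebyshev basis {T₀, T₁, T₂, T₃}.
-T₀ + (7)T₁ + T₃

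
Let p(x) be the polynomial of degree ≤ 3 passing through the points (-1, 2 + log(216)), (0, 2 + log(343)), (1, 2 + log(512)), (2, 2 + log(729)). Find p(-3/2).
2 + log(21233664*2**(3/8)*3**(11/16)*7**(7/16)/823543)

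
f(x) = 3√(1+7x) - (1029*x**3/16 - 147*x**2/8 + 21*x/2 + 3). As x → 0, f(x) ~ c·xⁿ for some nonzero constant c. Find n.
4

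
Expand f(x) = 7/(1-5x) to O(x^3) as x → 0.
7 + 35*x + 175*x**2 + O(x**3)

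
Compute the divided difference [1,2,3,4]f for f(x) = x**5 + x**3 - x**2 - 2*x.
66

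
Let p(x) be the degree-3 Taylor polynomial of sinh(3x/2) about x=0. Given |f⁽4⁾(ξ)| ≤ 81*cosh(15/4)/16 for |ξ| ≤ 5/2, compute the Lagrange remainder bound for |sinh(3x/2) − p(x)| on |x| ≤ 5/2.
16875*cosh(15/4)/2048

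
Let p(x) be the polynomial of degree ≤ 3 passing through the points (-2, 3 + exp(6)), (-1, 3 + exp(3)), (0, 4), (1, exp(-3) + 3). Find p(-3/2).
(1 + (43 + 15*exp(3) + 5*exp(6))*exp(3))*exp(-3)/16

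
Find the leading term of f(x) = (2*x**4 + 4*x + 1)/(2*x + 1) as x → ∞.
x**3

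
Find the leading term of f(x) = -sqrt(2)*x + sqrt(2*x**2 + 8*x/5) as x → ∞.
2*sqrt(2)/5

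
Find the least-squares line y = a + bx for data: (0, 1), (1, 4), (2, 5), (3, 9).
a = 1, b = 5/2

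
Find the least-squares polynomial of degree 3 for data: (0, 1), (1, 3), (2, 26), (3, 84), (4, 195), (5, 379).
7/9 + (-277/378)x + (46/63)x² + (157/54)x³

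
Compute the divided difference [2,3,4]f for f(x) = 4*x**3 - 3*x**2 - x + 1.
33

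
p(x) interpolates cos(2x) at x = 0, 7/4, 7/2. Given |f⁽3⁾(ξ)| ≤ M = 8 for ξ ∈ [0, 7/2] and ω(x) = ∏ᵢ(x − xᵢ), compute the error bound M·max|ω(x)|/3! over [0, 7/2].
343*sqrt(3)/216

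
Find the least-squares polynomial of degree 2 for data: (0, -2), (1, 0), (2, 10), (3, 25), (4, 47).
-76/35 + (-39/70)x + (45/14)x²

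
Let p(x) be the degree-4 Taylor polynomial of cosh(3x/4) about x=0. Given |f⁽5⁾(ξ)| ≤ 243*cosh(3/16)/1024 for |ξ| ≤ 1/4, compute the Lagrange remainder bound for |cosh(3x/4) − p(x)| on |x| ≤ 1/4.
81*cosh(3/16)/41943040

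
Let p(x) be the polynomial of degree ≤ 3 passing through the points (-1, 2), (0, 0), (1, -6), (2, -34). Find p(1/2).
-11/8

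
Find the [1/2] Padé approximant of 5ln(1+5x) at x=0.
25*x/(-25*x**2/12 + 5*x/2 + 1)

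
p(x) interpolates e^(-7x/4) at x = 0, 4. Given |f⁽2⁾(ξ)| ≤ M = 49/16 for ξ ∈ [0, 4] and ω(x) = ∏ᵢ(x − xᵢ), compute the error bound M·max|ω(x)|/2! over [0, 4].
49/8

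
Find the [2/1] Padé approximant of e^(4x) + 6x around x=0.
(-16*x**2/3 + 26*x/3 + 1)/(1 - 4*x/3)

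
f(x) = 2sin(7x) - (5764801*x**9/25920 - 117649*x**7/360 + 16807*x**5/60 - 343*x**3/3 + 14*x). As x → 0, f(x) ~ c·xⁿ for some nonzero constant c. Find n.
11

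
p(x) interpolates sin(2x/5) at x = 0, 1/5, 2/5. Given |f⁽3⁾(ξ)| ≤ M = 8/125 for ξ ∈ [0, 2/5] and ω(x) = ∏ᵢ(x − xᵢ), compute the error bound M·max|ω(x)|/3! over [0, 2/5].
8*sqrt(3)/421875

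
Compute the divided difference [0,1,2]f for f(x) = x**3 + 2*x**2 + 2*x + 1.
5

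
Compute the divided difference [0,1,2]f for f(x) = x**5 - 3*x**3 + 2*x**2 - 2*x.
8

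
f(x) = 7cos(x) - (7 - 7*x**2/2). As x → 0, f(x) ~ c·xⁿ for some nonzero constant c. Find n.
4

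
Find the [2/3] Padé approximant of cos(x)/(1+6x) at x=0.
(1 - 5*x**2/12)/(x**3/2 + x**2/12 + 6*x + 1)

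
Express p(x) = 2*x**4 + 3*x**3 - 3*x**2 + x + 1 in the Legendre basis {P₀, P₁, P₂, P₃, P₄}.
(2/5)P₀ + (14/5)P₁ + (-6/7)P₂ + (6/5)P₃ + (16/35)P₄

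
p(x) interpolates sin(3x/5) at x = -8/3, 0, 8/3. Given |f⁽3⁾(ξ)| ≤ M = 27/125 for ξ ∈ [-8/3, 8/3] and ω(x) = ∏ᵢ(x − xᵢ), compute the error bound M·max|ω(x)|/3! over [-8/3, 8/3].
512*sqrt(3)/3375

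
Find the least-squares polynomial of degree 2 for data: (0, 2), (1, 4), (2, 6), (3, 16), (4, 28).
12/5 + (-8/5)x + (2)x²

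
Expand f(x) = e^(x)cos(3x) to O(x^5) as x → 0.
1 + x - 4*x**2 - 13*x**3/3 + 7*x**4/6 + O(x**5)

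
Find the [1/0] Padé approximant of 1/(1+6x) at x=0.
1 - 6*x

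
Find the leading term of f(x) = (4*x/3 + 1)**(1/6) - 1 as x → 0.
2*x/9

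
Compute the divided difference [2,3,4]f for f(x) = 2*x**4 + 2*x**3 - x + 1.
128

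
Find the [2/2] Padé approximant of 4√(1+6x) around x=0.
(45*x**2 + 30*x + 4)/(9*x**2/4 + 9*x/2 + 1)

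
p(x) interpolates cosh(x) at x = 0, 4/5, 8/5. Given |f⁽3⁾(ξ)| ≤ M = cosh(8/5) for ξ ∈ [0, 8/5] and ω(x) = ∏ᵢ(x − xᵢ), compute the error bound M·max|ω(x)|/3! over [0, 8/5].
64*sqrt(3)*cosh(8/5)/3375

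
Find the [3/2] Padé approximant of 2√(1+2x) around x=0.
(x**3/2 + 9*x**2/2 + 6*x + 2)/(3*x**2/4 + 2*x + 1)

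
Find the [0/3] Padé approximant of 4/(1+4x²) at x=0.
4/(4*x**2 + 1)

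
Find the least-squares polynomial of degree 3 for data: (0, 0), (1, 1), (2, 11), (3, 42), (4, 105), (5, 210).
1/14 + (-37/84)x + (-19/28)x² + (11/6)x³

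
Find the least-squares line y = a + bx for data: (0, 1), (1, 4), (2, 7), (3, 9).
a = 6/5, b = 27/10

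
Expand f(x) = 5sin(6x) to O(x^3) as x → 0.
30*x + O(x**3)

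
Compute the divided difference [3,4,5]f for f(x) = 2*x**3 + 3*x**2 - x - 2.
27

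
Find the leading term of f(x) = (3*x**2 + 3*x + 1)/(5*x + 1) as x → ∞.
3*x/5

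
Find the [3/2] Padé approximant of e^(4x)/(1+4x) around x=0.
(512*x**3/165 + 228*x**2/55 + 168*x/55 + 1)/(-212*x**2/55 + 168*x/55 + 1)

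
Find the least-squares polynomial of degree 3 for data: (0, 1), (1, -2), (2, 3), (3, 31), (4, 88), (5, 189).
15/14 + (-379/84)x + (-3/4)x² + (11/6)x³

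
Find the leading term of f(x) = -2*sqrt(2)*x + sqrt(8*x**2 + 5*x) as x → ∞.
5*sqrt(2)/8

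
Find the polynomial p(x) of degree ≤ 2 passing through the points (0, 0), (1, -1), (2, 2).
2*x**2 - 3*x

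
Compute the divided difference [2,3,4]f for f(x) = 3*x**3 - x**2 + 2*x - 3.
26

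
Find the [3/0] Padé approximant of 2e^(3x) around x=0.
9*x**3 + 9*x**2 + 6*x + 2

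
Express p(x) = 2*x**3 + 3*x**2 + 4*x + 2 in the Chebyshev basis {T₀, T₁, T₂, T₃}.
(7/2)T₀ + (11/2)T₁ + (3/2)T₂ + (1/2)T₃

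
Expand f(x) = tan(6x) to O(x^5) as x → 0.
6*x + 72*x**3 + O(x**5)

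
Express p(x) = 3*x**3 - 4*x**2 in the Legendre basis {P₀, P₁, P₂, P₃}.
(-4/3)P₀ + (9/5)P₁ + (-8/3)P₂ + (6/5)P₃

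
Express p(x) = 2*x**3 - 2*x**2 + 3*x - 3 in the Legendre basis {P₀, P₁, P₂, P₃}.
(-11/3)P₀ + (21/5)P₁ + (-4/3)P₂ + (4/5)P₃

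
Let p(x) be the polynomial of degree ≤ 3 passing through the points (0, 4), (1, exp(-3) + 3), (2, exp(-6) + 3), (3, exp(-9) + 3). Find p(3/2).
(-1 + 9*exp(3) + 9*exp(6) + 47*exp(9))*exp(-9)/16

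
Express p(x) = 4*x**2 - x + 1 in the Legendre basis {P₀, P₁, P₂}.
(7/3)P₀ - P₁ + (8/3)P₂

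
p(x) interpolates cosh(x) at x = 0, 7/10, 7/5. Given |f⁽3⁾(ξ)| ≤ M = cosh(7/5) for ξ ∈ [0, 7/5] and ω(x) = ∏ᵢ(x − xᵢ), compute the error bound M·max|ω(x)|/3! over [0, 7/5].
343*sqrt(3)*cosh(7/5)/27000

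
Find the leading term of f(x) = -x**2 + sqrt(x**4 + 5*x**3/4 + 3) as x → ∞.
5*x/8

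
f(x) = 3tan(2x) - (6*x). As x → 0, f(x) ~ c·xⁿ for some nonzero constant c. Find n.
3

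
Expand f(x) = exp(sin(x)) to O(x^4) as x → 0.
1 + x + x**2/2 + O(x**4)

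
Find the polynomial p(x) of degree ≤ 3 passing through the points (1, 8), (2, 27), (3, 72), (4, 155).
2*x**3 + x**2 + 2*x + 3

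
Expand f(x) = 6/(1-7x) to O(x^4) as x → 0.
6 + 42*x + 294*x**2 + 2058*x**3 + O(x**4)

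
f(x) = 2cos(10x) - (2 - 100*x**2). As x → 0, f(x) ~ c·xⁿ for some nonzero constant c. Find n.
4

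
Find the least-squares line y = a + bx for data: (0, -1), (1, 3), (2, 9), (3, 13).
a = -6/5, b = 24/5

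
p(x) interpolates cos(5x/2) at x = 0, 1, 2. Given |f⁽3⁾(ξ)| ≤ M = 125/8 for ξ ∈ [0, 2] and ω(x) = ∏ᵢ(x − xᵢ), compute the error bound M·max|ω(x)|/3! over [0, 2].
125*sqrt(3)/216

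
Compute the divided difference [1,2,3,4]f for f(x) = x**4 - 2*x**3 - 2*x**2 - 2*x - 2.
8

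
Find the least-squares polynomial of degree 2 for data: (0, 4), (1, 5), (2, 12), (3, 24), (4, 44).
29/7 + (-167/70)x + (43/14)x²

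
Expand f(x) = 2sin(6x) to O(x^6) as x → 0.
12*x - 72*x**3 + 648*x**5/5 + O(x**6)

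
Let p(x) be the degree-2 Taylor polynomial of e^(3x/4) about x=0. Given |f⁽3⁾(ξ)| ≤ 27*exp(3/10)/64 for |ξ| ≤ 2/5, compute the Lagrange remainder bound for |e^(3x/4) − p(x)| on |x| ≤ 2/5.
9*exp(3/10)/2000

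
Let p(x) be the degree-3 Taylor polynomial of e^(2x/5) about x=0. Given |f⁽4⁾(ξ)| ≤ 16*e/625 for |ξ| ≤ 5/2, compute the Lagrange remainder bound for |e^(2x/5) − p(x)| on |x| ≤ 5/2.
e/24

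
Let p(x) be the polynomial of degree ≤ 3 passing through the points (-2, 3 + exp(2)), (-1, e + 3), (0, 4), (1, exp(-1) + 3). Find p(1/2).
(5 + e*(-5*e + exp(2) + 63))*exp(-1)/16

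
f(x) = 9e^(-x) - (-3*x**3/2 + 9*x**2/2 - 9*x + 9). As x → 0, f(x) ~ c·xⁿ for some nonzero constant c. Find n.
4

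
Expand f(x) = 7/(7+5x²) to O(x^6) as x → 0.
1 - 5*x**2/7 + 25*x**4/49 + O(x**6)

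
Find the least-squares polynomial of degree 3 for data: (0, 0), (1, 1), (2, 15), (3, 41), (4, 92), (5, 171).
-5/21 + (-38/63)x + (71/42)x² + (19/18)x³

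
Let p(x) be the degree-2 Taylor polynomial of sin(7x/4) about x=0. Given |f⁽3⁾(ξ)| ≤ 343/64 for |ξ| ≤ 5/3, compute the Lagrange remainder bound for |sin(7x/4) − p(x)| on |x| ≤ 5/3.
42875/10368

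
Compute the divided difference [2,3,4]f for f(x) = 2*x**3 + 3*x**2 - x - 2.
21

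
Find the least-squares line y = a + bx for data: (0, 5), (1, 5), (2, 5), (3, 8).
a = 22/5, b = 9/10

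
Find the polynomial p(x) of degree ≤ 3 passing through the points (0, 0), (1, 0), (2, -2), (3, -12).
-x**3 + 2*x**2 - x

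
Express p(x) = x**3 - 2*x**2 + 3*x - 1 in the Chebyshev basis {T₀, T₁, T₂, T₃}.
(-2)T₀ + (15/4)T₁ - T₂ + (1/4)T₃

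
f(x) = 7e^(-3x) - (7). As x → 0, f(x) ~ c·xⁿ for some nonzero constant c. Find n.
1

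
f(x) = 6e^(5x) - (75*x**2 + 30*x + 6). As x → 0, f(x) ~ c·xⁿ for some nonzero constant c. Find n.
3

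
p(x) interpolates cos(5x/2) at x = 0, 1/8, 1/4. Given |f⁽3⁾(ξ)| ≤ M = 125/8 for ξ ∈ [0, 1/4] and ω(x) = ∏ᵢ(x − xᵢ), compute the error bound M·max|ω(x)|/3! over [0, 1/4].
125*sqrt(3)/110592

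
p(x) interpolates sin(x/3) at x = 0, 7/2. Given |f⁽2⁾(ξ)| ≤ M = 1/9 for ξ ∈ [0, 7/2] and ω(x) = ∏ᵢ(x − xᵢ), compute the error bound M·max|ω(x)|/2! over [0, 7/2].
49/288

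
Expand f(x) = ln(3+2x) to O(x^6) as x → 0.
log(3) + 2*x/3 - 2*x**2/9 + 8*x**3/81 - 4*x**4/81 + 32*x**5/1215 + O(x**6)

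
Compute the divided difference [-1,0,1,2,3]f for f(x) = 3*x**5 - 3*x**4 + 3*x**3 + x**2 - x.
12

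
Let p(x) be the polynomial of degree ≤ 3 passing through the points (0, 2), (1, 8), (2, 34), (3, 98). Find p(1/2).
29/8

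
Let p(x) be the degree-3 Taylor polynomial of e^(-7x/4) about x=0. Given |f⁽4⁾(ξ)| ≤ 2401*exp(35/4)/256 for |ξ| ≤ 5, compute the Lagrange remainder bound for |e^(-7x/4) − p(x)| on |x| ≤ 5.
1500625*exp(35/4)/6144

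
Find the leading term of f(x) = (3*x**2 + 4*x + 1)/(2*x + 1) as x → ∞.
3*x/2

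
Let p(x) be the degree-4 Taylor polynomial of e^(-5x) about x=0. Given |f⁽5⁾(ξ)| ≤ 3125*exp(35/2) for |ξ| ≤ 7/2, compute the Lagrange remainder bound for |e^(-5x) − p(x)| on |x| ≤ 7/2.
10504375*exp(35/2)/768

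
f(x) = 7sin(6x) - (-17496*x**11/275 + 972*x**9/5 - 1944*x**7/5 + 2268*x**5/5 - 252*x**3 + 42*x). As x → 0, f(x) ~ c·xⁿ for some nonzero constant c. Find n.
13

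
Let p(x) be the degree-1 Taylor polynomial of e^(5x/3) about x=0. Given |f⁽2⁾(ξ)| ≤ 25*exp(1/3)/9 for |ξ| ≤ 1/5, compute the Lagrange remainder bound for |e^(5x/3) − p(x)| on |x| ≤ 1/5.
exp(1/3)/18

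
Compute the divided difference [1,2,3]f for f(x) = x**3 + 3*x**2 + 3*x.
9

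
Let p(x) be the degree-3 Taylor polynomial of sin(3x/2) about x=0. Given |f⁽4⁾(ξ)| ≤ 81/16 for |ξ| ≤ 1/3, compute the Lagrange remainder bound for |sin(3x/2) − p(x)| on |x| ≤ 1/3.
1/384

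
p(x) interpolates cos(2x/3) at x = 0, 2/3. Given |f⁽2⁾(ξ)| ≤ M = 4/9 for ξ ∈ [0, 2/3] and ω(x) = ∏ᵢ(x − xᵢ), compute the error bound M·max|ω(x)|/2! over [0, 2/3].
2/81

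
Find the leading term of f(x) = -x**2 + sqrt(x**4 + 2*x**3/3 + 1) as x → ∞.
x/3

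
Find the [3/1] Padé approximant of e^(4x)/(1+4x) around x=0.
(44*x**3/3 + 8*x**2 + 9*x/2 + 1)/(9*x/2 + 1)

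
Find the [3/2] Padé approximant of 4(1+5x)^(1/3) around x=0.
(700*x**3/81 + 140*x**2/3 + 28*x + 4)/(50*x**2/9 + 16*x/3 + 1)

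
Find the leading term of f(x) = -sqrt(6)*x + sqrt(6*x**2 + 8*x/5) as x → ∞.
2*sqrt(6)/15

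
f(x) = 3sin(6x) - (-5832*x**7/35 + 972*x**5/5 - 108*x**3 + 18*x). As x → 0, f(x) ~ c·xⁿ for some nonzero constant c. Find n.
9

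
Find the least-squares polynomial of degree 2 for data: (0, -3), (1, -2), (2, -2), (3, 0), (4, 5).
-18/7 + (-37/35)x + (5/7)x²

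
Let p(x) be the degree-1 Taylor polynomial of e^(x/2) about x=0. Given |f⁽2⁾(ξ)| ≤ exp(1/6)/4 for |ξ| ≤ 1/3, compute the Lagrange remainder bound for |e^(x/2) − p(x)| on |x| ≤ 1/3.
exp(1/6)/72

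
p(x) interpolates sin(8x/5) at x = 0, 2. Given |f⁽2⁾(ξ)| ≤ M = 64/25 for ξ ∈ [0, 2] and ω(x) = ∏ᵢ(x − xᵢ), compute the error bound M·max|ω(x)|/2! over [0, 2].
32/25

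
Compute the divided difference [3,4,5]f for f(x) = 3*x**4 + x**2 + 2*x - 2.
292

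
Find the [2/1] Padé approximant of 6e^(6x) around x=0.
(36*x**2 + 24*x + 6)/(1 - 2*x)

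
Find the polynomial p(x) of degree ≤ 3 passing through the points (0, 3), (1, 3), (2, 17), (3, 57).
2*x**3 + x**2 - 3*x + 3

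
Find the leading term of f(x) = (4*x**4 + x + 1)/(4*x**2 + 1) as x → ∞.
x**2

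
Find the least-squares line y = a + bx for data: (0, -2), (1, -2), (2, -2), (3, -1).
a = -11/5, b = 3/10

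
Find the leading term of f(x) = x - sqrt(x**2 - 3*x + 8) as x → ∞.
3/2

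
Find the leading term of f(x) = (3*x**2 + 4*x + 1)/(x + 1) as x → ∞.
3*x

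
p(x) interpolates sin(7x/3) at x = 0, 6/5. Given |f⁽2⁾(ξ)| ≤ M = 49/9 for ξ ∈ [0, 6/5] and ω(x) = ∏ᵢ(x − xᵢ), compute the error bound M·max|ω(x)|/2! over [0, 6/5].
49/50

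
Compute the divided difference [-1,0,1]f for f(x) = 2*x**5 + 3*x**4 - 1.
3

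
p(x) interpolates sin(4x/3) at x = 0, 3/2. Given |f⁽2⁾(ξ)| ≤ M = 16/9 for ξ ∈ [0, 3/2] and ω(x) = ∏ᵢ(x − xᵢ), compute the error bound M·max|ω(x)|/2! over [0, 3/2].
1/2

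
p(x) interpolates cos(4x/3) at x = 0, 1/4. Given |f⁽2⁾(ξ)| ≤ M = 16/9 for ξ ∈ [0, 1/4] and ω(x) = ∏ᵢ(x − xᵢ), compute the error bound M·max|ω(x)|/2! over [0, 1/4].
1/72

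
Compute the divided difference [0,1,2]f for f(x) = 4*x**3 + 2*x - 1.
12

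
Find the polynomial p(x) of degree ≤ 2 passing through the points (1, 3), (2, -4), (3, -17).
-3*x**2 + 2*x + 4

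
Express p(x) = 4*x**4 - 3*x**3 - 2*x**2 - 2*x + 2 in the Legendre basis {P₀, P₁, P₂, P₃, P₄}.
(32/15)P₀ + (-19/5)P₁ + (20/21)P₂ + (-6/5)P₃ + (32/35)P₄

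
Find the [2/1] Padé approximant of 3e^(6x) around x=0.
(18*x**2 + 12*x + 3)/(1 - 2*x)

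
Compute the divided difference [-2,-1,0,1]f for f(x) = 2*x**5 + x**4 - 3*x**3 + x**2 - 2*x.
5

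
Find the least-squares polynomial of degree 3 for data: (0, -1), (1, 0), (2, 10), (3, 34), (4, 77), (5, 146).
-67/63 + (-443/378)x + (187/126)x² + (25/27)x³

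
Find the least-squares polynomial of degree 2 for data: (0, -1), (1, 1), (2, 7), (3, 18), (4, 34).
-31/35 + (-51/70)x + (33/14)x²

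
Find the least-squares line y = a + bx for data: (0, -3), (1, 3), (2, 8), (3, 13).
a = -27/10, b = 53/10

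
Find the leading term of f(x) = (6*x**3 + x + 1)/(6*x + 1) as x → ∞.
x**2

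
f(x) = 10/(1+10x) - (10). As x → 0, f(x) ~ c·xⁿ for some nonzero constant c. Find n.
1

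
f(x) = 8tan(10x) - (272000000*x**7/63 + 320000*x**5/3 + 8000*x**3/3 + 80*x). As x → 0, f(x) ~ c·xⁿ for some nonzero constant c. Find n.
9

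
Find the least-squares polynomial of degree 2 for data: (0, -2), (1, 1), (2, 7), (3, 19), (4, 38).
-11/7 + (-37/35)x + (19/7)x²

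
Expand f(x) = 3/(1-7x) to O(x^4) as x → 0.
3 + 21*x + 147*x**2 + 1029*x**3 + O(x**4)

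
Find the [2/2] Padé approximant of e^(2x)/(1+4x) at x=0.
(37*x**2/51 + 23*x/17 + 1)/(-131*x**2/51 + 57*x/17 + 1)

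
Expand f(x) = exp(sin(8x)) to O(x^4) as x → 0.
1 + 8*x + 32*x**2 + O(x**4)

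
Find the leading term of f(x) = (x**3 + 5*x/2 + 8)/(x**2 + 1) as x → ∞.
x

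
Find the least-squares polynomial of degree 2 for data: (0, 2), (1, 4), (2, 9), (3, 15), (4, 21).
59/35 + (163/70)x + (9/14)x²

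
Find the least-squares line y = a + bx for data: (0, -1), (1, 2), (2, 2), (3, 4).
a = -1/2, b = 3/2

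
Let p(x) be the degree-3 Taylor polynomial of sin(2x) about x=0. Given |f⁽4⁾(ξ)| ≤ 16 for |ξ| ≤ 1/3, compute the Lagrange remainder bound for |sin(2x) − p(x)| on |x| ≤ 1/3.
2/243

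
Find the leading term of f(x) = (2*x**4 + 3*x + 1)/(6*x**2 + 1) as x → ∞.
x**2/3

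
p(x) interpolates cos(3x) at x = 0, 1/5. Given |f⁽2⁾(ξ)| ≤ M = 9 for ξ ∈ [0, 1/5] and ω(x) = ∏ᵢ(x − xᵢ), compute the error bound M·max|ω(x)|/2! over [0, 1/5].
9/200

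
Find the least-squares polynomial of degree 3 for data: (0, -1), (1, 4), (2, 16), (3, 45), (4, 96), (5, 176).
-109/126 + (1849/756)x + (101/126)x² + (125/108)x³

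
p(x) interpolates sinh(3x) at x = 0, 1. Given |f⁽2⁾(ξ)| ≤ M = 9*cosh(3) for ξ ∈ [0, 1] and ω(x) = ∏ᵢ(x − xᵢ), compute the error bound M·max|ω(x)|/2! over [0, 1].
9*cosh(3)/8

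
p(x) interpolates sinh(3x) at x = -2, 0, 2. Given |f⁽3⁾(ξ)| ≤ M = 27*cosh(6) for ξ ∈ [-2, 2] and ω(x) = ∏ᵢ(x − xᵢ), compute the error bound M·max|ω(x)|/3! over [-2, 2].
8*sqrt(3)*cosh(6)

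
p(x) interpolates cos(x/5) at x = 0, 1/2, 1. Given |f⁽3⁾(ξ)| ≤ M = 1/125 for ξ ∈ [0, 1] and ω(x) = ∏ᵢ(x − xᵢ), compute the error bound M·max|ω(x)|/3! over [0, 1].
sqrt(3)/27000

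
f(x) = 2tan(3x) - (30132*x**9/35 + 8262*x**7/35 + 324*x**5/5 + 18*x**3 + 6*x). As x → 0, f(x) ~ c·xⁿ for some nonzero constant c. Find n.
11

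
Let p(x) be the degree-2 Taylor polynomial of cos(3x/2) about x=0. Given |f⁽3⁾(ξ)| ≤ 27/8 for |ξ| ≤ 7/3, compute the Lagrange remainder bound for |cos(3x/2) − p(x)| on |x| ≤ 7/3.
343/48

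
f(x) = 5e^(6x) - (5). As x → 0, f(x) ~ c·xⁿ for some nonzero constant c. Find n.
1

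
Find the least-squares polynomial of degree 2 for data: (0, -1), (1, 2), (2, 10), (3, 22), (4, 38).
-39/35 + (43/35)x + (15/7)x²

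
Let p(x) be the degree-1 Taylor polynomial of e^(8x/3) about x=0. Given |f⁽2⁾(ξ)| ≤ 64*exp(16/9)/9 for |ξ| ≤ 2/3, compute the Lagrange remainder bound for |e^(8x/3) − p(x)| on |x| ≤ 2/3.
128*exp(16/9)/81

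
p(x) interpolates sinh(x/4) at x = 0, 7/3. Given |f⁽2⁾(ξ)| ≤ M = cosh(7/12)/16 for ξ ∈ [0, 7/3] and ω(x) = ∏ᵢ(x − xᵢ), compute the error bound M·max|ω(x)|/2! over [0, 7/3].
49*cosh(7/12)/1152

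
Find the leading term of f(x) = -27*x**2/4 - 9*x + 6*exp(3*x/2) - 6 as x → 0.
27*x**3/8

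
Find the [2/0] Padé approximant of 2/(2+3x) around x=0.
9*x**2/4 - 3*x/2 + 1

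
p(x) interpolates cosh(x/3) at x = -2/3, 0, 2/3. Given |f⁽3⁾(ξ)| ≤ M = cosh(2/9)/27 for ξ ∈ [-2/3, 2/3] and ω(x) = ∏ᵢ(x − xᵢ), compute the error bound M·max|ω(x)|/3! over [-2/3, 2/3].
8*sqrt(3)*cosh(2/9)/19683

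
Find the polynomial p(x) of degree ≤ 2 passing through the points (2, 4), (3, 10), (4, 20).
2*x**2 - 4*x + 4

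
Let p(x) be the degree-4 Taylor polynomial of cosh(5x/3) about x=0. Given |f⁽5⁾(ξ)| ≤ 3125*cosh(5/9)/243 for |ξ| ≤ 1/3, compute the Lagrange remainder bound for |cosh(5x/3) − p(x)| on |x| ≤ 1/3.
625*cosh(5/9)/1417176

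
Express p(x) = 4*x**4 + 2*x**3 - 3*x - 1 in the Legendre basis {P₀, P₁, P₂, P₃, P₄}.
(-1/5)P₀ + (-9/5)P₁ + (16/7)P₂ + (4/5)P₃ + (32/35)P₄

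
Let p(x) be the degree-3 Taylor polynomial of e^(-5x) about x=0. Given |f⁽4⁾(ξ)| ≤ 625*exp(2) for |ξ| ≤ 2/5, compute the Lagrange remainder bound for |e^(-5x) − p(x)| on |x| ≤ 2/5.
2*exp(2)/3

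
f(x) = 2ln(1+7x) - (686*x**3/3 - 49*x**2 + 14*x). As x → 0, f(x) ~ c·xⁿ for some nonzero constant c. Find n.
4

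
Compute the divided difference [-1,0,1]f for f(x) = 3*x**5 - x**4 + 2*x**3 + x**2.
0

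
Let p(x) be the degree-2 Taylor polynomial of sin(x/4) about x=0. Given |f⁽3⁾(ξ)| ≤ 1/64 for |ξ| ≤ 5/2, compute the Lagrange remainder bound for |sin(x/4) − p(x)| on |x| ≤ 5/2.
125/3072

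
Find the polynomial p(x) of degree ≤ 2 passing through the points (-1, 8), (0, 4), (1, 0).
4 - 4*x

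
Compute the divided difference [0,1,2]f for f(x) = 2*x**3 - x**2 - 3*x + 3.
5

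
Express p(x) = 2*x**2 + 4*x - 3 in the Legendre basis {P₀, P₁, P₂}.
(-7/3)P₀ + (4)P₁ + (4/3)P₂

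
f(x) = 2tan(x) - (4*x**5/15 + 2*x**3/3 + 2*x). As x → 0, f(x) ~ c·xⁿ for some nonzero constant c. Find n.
7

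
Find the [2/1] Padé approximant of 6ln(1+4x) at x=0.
8*x*(2*x + 3)/(8*x/3 + 1)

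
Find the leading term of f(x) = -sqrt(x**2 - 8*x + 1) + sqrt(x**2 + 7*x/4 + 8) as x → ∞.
39/8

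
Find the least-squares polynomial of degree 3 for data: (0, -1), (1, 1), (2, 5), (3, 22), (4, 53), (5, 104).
-16/21 + (2/9)x + (-13/84)x² + (31/36)x³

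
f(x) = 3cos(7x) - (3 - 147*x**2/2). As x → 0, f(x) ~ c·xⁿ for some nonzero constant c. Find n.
4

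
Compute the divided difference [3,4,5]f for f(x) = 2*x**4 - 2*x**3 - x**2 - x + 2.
169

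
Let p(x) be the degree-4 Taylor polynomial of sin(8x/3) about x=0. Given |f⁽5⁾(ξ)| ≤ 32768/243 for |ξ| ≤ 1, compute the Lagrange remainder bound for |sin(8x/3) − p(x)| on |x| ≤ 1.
4096/3645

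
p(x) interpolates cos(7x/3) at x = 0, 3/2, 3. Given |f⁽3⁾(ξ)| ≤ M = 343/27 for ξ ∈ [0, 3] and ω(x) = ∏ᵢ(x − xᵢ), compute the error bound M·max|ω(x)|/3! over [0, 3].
343*sqrt(3)/216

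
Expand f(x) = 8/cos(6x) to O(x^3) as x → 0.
8 + 144*x**2 + O(x**3)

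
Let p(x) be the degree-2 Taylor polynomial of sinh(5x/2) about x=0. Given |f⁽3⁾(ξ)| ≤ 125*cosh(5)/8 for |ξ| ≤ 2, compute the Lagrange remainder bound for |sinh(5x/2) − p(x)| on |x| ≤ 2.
125*cosh(5)/6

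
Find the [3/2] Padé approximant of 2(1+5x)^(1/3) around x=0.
(350*x**3/81 + 70*x**2/3 + 14*x + 2)/(50*x**2/9 + 16*x/3 + 1)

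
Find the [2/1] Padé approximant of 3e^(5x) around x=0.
(25*x**2/2 + 10*x + 3)/(1 - 5*x/3)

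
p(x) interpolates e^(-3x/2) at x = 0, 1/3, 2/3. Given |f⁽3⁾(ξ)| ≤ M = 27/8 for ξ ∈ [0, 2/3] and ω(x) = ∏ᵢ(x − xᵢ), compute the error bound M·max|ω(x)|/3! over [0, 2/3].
sqrt(3)/216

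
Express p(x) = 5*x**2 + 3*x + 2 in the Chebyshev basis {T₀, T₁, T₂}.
(9/2)T₀ + (3)T₁ + (5/2)T₂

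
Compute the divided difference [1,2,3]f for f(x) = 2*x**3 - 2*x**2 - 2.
10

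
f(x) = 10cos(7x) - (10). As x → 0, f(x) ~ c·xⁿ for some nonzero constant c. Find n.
2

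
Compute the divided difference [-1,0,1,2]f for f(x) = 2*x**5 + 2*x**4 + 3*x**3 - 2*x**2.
17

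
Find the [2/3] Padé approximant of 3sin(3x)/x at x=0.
(9 - 189*x**2/20)/(9*x**2/20 + 1)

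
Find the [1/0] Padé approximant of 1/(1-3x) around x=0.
3*x + 1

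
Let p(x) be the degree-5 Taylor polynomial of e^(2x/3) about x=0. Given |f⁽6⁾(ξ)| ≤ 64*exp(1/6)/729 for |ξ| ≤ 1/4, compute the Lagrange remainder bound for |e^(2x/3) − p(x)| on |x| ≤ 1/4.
exp(1/6)/33592320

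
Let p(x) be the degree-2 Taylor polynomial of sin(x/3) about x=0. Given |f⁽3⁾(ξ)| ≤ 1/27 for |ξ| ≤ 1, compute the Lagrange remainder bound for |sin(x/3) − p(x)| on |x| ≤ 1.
1/162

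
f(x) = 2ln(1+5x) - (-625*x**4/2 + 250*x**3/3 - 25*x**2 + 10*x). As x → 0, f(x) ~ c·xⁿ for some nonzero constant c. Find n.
5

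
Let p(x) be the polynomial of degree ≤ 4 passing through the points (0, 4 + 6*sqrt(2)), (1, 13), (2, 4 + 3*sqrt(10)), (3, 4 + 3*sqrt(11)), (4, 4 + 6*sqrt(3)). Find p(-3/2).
-6109/32 - 1155*sqrt(11)/32 + 945*sqrt(3)/64 + 3465*sqrt(2)/64 + 4455*sqrt(10)/64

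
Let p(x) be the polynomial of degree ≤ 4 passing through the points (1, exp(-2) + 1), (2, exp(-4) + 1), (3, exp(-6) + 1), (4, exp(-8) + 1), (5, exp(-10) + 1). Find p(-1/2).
(-2772*exp(6) - 1540*exp(2) + 315 + 2970*exp(4) + 128*exp(10) + 1155*exp(8))*exp(-10)/128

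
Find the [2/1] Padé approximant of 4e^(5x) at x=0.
(50*x**2/3 + 40*x/3 + 4)/(1 - 5*x/3)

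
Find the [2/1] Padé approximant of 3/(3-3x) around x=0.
1/(1 - x)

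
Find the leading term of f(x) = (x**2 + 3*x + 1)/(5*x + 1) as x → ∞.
x/5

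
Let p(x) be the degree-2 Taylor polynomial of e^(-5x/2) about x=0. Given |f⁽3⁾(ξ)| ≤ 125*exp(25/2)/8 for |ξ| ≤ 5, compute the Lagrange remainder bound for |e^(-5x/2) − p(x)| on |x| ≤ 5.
15625*exp(25/2)/48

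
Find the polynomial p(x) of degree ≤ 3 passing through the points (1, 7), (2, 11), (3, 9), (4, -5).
-x**3 + 3*x**2 + 2*x + 3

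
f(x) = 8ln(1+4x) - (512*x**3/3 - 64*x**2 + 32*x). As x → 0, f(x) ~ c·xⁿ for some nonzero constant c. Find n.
4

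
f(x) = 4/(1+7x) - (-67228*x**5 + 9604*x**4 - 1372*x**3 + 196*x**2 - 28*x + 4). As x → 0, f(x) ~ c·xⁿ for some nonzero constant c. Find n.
6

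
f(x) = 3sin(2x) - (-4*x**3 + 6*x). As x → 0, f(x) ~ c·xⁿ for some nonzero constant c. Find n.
5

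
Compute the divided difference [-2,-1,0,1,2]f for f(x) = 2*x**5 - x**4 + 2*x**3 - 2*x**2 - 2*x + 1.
-1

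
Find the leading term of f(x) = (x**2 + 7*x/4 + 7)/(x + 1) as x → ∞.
x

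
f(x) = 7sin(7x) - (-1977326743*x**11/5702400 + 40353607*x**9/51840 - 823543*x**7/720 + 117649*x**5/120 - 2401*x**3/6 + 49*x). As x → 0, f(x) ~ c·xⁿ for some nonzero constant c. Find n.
13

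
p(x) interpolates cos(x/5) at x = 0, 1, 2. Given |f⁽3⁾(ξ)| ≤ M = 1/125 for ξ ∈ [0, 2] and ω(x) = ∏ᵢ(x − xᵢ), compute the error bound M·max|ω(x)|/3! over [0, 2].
sqrt(3)/3375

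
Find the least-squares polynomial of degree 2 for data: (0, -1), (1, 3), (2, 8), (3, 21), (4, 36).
-5/7 + (22/35)x + (15/7)x²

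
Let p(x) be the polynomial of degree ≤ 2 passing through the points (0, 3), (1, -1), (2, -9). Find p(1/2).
3/2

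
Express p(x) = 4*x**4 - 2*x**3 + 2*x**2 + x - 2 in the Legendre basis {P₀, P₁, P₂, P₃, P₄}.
(-8/15)P₀ + (-1/5)P₁ + (76/21)P₂ + (-4/5)P₃ + (32/35)P₄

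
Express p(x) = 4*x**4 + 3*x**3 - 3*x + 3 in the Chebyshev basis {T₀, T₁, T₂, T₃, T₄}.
(9/2)T₀ + (-3/4)T₁ + (2)T₂ + (3/4)T₃ + (1/2)T₄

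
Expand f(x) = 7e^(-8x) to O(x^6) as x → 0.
7 - 56*x + 224*x**2 - 1792*x**3/3 + 3584*x**4/3 - 28672*x**5/15 + O(x**6)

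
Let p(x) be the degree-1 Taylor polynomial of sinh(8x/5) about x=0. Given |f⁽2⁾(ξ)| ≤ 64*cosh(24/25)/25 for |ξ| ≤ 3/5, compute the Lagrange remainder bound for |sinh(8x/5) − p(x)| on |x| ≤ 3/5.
288*cosh(24/25)/625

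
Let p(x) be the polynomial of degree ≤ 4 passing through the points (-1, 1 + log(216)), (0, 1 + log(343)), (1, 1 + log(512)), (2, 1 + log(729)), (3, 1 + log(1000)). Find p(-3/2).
1 + log(17179869184*2**(25/32)*3**(121/128)*5**(105/128)*7**(5/32)/2542277241)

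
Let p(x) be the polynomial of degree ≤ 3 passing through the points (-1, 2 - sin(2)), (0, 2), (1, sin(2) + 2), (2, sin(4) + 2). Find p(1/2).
-sin(4)/16 + 5*sin(2)/8 + 2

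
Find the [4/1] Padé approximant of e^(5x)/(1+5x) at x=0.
(6625*x**4/216 + 175*x**3/9 + 25*x**2/2 + 44*x/9 + 1)/(44*x/9 + 1)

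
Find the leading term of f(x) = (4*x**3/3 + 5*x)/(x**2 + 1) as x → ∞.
4*x/3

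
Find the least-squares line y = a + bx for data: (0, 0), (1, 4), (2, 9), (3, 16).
a = -7/10, b = 53/10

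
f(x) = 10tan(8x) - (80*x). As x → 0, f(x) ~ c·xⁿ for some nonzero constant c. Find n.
3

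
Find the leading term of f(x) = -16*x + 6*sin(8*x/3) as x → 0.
-512*x**3/27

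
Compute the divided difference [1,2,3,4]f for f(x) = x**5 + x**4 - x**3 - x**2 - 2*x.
74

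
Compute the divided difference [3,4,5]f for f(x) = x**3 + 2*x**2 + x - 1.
14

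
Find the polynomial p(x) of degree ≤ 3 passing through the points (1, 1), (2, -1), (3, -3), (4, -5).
3 - 2*x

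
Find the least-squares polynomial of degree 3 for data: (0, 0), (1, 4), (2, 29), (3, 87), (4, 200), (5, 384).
-13/63 + (305/189)x + (26/63)x² + (79/27)x³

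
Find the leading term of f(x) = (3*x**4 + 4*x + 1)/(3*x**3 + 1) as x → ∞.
x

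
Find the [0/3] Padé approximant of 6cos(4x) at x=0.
6/(8*x**2 + 1)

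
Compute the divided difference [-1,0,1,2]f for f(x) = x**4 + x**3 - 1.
3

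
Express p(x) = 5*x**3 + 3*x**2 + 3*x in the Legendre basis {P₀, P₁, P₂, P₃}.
P₀ + (6)P₁ + (2)P₂ + (2)P₃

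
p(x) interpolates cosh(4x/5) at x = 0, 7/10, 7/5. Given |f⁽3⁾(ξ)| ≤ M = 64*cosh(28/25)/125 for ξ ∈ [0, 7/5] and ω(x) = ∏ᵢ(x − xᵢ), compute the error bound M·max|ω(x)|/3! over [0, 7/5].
2744*sqrt(3)*cosh(28/25)/421875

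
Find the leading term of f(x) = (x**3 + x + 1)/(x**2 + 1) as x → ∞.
x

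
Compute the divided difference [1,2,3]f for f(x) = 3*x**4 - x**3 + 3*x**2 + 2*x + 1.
72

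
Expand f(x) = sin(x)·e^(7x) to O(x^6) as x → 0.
x + 7*x**2 + 73*x**3/3 + 56*x**4 + 2879*x**5/30 + O(x**6)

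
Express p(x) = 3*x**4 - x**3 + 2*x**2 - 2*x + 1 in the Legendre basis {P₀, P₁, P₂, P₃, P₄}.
(34/15)P₀ + (-13/5)P₁ + (64/21)P₂ + (-2/5)P₃ + (24/35)P₄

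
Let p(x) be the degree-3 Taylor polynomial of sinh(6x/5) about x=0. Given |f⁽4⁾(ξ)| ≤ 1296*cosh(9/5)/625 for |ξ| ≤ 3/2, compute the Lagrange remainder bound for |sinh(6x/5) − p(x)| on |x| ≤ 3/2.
2187*cosh(9/5)/5000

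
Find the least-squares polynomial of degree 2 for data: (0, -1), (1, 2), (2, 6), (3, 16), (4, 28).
-27/35 + (12/35)x + (12/7)x²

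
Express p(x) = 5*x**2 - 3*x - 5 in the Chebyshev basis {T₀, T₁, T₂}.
(-5/2)T₀ + (-3)T₁ + (5/2)T₂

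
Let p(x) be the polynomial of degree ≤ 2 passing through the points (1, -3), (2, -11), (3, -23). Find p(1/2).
-1/2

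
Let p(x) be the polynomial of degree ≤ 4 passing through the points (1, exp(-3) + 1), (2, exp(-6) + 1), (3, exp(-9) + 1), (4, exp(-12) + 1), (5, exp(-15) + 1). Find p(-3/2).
(-8580*exp(9) - 5460*exp(3) + 1155 + 10010*exp(6) + 128*exp(15) + 3003*exp(12))*exp(-15)/128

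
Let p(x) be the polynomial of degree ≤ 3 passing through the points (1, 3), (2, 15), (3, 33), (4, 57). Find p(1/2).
-3/4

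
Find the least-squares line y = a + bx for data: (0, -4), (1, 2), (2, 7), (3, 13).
a = -39/10, b = 28/5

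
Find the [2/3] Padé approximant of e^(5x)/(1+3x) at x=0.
(425*x**2/172 + 110*x/43 + 1)/(1375*x**3/258 - 885*x**2/172 + 24*x/43 + 1)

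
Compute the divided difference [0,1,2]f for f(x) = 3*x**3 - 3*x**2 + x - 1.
6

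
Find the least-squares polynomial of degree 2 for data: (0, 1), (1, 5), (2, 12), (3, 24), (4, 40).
8/7 + (99/70)x + (29/14)x²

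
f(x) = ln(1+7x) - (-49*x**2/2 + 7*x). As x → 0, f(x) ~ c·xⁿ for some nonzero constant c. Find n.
3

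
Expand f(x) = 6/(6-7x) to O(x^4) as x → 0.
1 + 7*x/6 + 49*x**2/36 + 343*x**3/216 + O(x**4)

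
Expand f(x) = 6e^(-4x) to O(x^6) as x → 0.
6 - 24*x + 48*x**2 - 64*x**3 + 64*x**4 - 256*x**5/5 + O(x**6)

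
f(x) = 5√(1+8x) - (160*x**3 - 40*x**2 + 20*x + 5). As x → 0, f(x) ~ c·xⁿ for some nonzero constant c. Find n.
4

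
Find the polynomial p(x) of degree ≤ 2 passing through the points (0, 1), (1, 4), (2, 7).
3*x + 1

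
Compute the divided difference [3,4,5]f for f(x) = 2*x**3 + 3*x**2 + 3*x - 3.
27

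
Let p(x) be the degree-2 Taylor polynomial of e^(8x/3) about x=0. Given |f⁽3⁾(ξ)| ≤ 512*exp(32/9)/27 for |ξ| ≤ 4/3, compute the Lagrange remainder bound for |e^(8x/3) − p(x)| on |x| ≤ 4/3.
16384*exp(32/9)/2187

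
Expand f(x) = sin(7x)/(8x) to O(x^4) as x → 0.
7/8 - 343*x**2/48 + O(x**4)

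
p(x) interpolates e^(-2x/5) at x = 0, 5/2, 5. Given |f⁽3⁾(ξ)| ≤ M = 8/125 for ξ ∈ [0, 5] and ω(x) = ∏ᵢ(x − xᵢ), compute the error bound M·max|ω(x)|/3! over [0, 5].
sqrt(3)/27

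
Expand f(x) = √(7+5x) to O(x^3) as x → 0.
sqrt(7) + 5*sqrt(7)*x/14 - 25*sqrt(7)*x**2/392 + O(x**3)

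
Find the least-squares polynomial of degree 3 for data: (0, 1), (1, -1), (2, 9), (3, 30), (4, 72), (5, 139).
95/126 + (-2729/756)x + (233/126)x² + (95/108)x³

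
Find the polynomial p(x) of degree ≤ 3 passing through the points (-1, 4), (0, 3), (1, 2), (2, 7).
x**3 - 2*x + 3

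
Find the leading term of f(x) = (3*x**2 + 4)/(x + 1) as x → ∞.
3*x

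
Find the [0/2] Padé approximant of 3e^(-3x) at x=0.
3/(9*x**2/2 + 3*x + 1)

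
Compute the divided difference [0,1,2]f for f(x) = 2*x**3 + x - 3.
6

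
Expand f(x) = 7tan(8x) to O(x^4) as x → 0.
56*x + 3584*x**3/3 + O(x**4)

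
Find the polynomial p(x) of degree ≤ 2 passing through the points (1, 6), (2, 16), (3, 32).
3*x**2 + x + 2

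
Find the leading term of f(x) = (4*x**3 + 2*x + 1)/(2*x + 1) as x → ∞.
2*x**2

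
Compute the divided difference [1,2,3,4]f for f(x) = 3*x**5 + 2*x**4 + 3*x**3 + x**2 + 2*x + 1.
218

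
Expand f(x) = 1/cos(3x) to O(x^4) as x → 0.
1 + 9*x**2/2 + O(x**4)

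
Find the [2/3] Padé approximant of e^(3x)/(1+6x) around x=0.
(117*x**2/148 + 282*x/185 + 1)/(3177*x**3/740 - 6021*x**2/740 + 837*x/185 + 1)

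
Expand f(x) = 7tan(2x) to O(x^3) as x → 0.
14*x + O(x**3)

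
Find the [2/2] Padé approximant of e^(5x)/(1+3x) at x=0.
(1075*x**2/228 + 55*x/19 + 1)/(-815*x**2/228 + 17*x/19 + 1)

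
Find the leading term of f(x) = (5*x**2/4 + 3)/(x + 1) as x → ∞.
5*x/4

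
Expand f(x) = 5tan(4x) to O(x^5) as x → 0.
20*x + 320*x**3/3 + O(x**5)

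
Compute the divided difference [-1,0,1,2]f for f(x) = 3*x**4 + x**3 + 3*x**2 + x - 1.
7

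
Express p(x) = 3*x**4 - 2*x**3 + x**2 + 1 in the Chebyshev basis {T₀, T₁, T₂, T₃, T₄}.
(21/8)T₀ + (-3/2)T₁ + (2)T₂ + (-1/2)T₃ + (3/8)T₄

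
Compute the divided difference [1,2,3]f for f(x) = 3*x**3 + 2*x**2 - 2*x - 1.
20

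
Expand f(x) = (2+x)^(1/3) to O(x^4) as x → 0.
2**(1/3) + 2**(1/3)*x/6 - 2**(1/3)*x**2/36 + 5*2**(1/3)*x**3/648 + O(x**4)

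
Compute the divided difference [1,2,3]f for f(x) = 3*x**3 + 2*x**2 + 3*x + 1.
20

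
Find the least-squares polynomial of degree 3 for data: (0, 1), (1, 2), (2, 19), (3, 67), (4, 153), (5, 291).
23/21 + (-575/126)x + (269/84)x² + (67/36)x³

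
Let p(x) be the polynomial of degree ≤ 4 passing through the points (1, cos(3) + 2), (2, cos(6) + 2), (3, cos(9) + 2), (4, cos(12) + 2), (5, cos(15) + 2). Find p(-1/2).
1485*cos(9)/64 - 693*cos(6)/32 - 385*cos(12)/32 + 1155*cos(3)/128 + 315*cos(15)/128 + 2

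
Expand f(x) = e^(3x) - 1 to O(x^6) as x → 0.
3*x + 9*x**2/2 + 9*x**3/2 + 27*x**4/8 + 81*x**5/40 + O(x**6)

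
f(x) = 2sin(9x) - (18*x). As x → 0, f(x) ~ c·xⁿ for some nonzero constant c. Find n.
3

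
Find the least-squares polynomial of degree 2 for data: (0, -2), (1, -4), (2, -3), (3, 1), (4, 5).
-79/35 + (-167/70)x + (15/14)x²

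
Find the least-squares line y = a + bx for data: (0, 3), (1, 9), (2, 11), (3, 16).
a = 18/5, b = 41/10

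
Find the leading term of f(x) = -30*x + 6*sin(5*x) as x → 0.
-125*x**3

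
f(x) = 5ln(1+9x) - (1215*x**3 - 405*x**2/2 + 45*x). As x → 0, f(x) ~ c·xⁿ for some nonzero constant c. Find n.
4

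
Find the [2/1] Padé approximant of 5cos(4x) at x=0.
5 - 40*x**2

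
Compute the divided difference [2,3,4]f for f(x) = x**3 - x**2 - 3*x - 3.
8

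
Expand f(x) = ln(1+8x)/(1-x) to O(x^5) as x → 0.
8*x - 24*x**2 + 440*x**3/3 - 2632*x**4/3 + O(x**5)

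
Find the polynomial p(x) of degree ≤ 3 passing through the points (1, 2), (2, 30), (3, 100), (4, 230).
3*x**3 + 3*x**2 - 2*x - 2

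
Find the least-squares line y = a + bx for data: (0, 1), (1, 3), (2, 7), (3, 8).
a = 1, b = 5/2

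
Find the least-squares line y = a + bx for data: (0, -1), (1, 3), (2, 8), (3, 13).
a = -13/10, b = 47/10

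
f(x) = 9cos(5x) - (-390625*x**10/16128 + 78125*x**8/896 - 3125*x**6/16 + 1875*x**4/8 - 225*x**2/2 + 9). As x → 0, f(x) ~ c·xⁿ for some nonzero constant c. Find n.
12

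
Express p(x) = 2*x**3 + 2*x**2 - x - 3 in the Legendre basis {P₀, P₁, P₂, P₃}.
(-7/3)P₀ + (1/5)P₁ + (4/3)P₂ + (4/5)P₃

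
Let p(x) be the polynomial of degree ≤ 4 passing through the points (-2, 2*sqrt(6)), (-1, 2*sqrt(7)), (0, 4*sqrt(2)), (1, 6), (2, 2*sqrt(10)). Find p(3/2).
-35*sqrt(2)/16 - 5*sqrt(6)/64 + 7*sqrt(7)/16 + 35*sqrt(10)/64 + 105/16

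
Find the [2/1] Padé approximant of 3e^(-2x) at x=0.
(2*x**2 - 4*x + 3)/(2*x/3 + 1)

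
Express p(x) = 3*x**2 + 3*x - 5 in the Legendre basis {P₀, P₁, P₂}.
(-4)P₀ + (3)P₁ + (2)P₂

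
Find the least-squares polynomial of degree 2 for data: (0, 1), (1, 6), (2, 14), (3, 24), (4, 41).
46/35 + (83/35)x + (13/7)x²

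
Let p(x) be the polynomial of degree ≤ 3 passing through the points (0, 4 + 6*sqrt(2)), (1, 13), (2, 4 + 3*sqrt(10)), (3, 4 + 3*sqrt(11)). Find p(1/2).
-15*sqrt(10)/16 + 3*sqrt(11)/16 + 15*sqrt(2)/8 + 199/16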